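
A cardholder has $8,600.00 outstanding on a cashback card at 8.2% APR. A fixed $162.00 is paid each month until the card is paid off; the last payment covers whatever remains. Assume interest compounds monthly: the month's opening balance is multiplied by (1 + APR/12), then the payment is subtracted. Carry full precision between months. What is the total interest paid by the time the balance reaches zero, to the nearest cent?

Monthly rate r = 8.2%/12 = 0.683333% = 0.00683333.
Payoff takes n = ⌈−ln(1 − rB₀/P)/ln(1+r)⌉ = ⌈66.167⌉ = 67 payments; the last is $27.16.
Total paid = 66·$162.00 + $27.16 = $10,719.16.
Total interest = total paid − principal = $10,719.16 − $8,600.00 = $2,119.16.

$2,119.16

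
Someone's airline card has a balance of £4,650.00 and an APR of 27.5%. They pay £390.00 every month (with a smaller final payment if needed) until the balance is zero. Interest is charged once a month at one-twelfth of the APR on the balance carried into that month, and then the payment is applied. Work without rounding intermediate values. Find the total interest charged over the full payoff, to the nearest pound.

Monthly rate r = 27.5%/12 = 2.29167% = 0.0229167.
Payoff takes n = ⌈−ln(1 − rB₀/P)/ln(1+r)⌉ = ⌈14.086⌉ = 15 payments; the last is £33.79.
Total paid = 14·£390.00 + £33.79 = £5,493.79.
Total interest = total paid − principal = £5,493.79 − £4,650.00 = £843.79.

£844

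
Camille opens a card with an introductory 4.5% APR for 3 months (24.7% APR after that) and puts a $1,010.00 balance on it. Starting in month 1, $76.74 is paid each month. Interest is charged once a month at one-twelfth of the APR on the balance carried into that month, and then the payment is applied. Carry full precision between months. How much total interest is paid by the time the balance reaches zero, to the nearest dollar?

$118

Promo months 1–3 at r₀ = 4.5%/12 = 0.00375; months 4+ at r₁ = 24.7%/12 = 0.0205833.
After month 3: iterate B ← B·(1+r₀) − $76.74 for 3 months → $790.32.
Then at r₁ with $76.74/mo: n₂ = −ln(1 − r₁·B/P)/ln(1+r₁) ≈ 11.69 → 12 more payments.
Total paid = 14·$76.74 + $53.33 = $1,127.69; interest = $1,127.69 − $1,010.00 = $117.69.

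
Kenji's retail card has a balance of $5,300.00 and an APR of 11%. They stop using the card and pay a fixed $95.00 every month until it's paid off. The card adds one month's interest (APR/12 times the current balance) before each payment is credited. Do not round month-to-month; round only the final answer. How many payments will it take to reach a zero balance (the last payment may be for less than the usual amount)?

Monthly rate r = 11%/12 = 0.916667% = 0.00916667.
Recurrence: B ← B·(1+r) − $95.00.
Month 1: interest $48.58; balance after payment $5,253.58.
Month 2: interest $48.16; balance after payment $5,206.74.
Closed form: n = −ln(1 − rB₀/P)/ln(1+r) = −ln(0.4886)/ln(1.00917) ≈ 78.490, so the balance reaches zero during payment 79.

79 months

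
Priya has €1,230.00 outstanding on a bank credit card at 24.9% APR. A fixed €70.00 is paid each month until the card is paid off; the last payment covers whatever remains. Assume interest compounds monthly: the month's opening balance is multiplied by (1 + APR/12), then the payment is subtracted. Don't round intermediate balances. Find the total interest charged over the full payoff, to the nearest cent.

Monthly rate r = 24.9%/12 = 2.075% = 0.02075.
Payoff takes n = ⌈−ln(1 − rB₀/P)/ln(1+r)⌉ = ⌈22.082⌉ = 23 payments; the last is €5.79.
Total paid = 22·€70.00 + €5.79 = €1,545.79.
Total interest = total paid − principal = €1,545.79 − €1,230.00 = €315.79.

€315.79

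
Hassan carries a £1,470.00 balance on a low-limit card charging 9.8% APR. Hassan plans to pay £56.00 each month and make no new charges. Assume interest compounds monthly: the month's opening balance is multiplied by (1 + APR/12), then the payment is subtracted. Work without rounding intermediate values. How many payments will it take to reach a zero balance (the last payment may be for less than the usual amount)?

30 payments

Monthly rate r = 9.8%/12 = 0.816667% = 0.00816667.
Recurrence: B ← B·(1+r) − £56.00.
Month 1: interest £12.01; balance after payment £1,426.01.
Month 2: interest £11.65; balance after payment £1,381.65.
Closed form: n = −ln(1 − rB₀/P)/ln(1+r) = −ln(0.78563)/ln(1.00817) ≈ 29.664, so the balance reaches zero during payment 30.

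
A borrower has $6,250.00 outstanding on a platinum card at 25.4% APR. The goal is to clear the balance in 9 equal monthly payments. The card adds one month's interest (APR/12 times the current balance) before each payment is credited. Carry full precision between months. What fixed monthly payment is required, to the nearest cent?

Monthly rate r = 25.4%/12 = 2.11667% = 0.0211667.
Level-payment amortization: P = B₀·r / (1 − (1+r)^(−n)) = 6250.00·0.0211667 / (1 − 1.02117^(−9)).
Denominator 1 − (1+r)^(−9) = 0.171809336.
P = 132.292 / 0.171809336 ≈ 769.99.

$769.99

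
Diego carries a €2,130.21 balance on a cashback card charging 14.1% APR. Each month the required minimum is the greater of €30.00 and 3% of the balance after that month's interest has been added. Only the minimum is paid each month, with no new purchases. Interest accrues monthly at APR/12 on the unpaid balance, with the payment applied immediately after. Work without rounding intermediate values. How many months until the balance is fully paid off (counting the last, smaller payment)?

Monthly rate r = 14.1%/12 = 1.175% = 0.01175.
While 3% of the post-interest balance exceeds €30.00, each month B ← (B·(1+r))·(1 − 0.03), i.e. B shrinks by the factor (1+r)·0.97 = 0.9814.
This holds for months 1–41. Entering month 42 the balance is €986.43; 3% of the post-interest balance is now below €30.00, so the flat €30.00 minimum applies from here.
From month 42 a fixed €30.00 at rate r clears €986.43 in 42 more payments. Total: 41 + 42 = 83 months.

83 months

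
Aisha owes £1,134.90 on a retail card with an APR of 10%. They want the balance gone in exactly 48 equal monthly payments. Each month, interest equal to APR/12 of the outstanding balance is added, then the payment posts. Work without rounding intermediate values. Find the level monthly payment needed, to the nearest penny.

Monthly rate r = 10%/12 = 0.833333% = 0.00833333.
Level-payment amortization: P = B₀·r / (1 − (1+r)^(−n)) = 1134.90·0.00833333 / (1 − 1.00833^(−48)).
Denominator 1 − (1+r)^(−48) = 0.328568001.
P = 9.4575 / 0.328568001 ≈ 28.78.

£28.78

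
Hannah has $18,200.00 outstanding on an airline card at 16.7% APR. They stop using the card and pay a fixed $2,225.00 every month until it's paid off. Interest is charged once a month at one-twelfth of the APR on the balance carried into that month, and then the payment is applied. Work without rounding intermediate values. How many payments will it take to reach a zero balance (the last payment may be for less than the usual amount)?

9 payments

Monthly rate r = 16.7%/12 = 1.39167% = 0.0139167.
Recurrence: B ← B·(1+r) − $2,225.00.
Month 1: interest $253.28; balance after payment $16,228.28.
Month 2: interest $225.84; balance after payment $14,229.13.
Closed form: n = −ln(1 − rB₀/P)/ln(1+r) = −ln(0.88616)/ln(1.01392) ≈ 8.744, so the balance reaches zero during payment 9.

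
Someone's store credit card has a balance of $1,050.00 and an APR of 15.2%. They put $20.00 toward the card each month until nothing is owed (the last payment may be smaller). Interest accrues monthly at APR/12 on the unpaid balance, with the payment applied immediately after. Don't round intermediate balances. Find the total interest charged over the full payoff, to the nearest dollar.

Monthly rate r = 15.2%/12 = 1.26667% = 0.0126667.
Payoff takes n = ⌈−ln(1 − rB₀/P)/ln(1+r)⌉ = ⌈86.884⌉ = 87 payments; the last is $17.70.
Total paid = 86·$20.00 + $17.70 = $1,737.70.
Total interest = total paid − principal = $1,737.70 − $1,050.00 = $687.70.

$688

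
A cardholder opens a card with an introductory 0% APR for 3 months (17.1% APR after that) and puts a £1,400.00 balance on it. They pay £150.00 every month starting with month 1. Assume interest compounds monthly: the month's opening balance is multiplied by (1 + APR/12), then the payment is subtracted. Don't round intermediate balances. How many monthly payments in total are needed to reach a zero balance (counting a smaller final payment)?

Promo months 1–3 at r₀ = 0%/12 = 0; months 4+ at r₁ = 17.1%/12 = 0.01425.
After month 3 (no interest yet): B = £1,400.00 − 3·£150.00 = £950.00.
Then at r₁ with £150.00/mo: n₂ = −ln(1 − r₁·B/P)/ln(1+r₁) ≈ 6.68 → 7 more payments.

10 payments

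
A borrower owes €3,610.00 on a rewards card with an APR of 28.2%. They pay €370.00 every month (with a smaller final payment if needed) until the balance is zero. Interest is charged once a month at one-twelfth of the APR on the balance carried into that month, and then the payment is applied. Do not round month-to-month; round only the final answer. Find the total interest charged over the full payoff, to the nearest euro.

Monthly rate r = 28.2%/12 = 2.35% = 0.0235.
Payoff takes n = ⌈−ln(1 − rB₀/P)/ln(1+r)⌉ = ⌈11.212⌉ = 12 payments; the last is €79.18.
Total paid = 11·€370.00 + €79.18 = €4,149.18.
Total interest = total paid − principal = €4,149.18 − €3,610.00 = €539.18.

€539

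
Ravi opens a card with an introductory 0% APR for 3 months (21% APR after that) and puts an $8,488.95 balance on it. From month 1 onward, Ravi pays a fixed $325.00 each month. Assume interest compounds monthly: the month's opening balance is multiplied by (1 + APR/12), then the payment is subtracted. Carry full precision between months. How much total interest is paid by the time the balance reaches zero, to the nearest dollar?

$2,200

Promo months 1–3 at r₀ = 0%/12 = 0; months 4+ at r₁ = 21%/12 = 0.0175.
After month 3 (no interest yet): B = $8,488.95 − 3·$325.00 = $7,513.95.
Then at r₁ with $325.00/mo: n₂ = −ln(1 − r₁·B/P)/ln(1+r₁) ≈ 29.89 → 30 more payments.
Total paid = 32·$325.00 + $288.90 = $10,688.90; interest = $10,688.90 − $8,488.95 = $2,199.95.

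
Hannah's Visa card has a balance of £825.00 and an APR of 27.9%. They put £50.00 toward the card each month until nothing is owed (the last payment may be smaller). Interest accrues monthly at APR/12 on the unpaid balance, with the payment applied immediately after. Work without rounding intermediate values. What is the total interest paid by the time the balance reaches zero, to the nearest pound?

Monthly rate r = 27.9%/12 = 2.325% = 0.02325.
Payoff takes n = ⌈−ln(1 − rB₀/P)/ln(1+r)⌉ = ⌈21.054⌉ = 22 payments; the last is £2.73.
Total paid = 21·£50.00 + £2.73 = £1,052.73.
Total interest = total paid − principal = £1,052.73 − £825.00 = £227.73.

£228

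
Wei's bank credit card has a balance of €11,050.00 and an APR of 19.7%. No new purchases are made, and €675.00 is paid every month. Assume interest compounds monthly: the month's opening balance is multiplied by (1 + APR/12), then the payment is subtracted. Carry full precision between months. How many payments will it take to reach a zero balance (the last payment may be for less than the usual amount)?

Monthly rate r = 19.7%/12 = 1.64167% = 0.0164167.
Recurrence: B ← B·(1+r) − €675.00.
Month 1: interest €181.40; balance after payment €10,556.40.
Month 2: interest €173.30; balance after payment €10,054.71.
Closed form: n = −ln(1 − rB₀/P)/ln(1+r) = −ln(0.73125)/ln(1.01642) ≈ 19.222, so the balance reaches zero during payment 20.

20 months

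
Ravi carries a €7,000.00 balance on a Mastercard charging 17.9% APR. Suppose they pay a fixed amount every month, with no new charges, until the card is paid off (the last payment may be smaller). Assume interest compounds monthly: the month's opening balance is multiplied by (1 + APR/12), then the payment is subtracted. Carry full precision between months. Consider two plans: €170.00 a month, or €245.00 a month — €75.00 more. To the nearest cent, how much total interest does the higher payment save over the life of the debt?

€1,744.59

Monthly rate r = 17.9%/12 = 1.49167% = 0.0149167.
At €170.00/mo: n = ⌈−ln(1 − rB₀/P)/ln(1+r)⌉ = 65 payments (last €56.08); total interest = total paid − €7,000.00 = €3,936.08.
At €245.00/mo: 38 payments (last €126.49); total interest €2,191.49.
Interest saved = €3,936.08 − €2,191.49 = €1,744.59.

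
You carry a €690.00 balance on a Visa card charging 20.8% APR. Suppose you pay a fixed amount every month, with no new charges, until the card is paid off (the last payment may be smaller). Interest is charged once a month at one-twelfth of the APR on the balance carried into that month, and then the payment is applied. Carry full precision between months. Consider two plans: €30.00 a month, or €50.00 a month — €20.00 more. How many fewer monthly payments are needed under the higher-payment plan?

14 fewer payments

Monthly rate r = 20.8%/12 = 1.73333% = 0.0173333.
At €30.00/mo: n = ⌈−ln(1 − rB₀/P)/ln(1+r)⌉ = 30 payments (last €17.95); total interest = total paid − €690.00 = €197.95.
At €50.00/mo: 16 payments (last €45.46); total interest €105.46.
Payments saved = 30 − 16 = 14.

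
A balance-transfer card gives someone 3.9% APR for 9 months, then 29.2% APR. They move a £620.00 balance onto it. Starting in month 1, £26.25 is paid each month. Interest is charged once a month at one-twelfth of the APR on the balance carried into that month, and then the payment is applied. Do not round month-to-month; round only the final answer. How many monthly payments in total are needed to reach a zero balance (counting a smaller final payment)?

Promo months 1–9 at r₀ = 3.9%/12 = 0.00325; months 10+ at r₁ = 29.2%/12 = 0.0243333.
After month 9: iterate B ← B·(1+r₀) − £26.25 for 9 months → £399.03.
Then at r₁ with £26.25/mo: n₂ = −ln(1 − r₁·B/P)/ln(1+r₁) ≈ 19.21 → 20 more payments.

29 payments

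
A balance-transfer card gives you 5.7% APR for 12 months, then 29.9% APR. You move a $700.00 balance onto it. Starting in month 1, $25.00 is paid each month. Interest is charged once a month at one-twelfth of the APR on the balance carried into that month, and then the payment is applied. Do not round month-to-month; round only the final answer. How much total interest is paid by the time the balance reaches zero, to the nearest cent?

Promo months 1–12 at r₀ = 5.7%/12 = 0.00475; months 13+ at r₁ = 29.9%/12 = 0.0249167.
After month 12: iterate B ← B·(1+r₀) − $25.00 for 12 months → $433.00.
Then at r₁ with $25.00/mo: n₂ = −ln(1 − r₁·B/P)/ln(1+r₁) ≈ 22.95 → 23 more payments.
Total paid = 34·$25.00 + $23.78 = $873.78; interest = $873.78 − $700.00 = $173.78.

$173.78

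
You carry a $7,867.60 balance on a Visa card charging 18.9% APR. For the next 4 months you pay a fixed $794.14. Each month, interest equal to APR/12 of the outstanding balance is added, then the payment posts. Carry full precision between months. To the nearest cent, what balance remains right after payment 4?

$5,122.69

Monthly rate r = 18.9%/12 = 1.575% = 0.01575.
Each month: B ← B·(1+r) − $794.14.
Month 1: interest $123.91; balance after payment $7,197.37.
Month 2: interest $113.36; balance after payment $6,516.59.
Month 3: interest $102.64; balance after payment $5,825.09.
Month 4: interest $91.75; balance after payment $5,122.69.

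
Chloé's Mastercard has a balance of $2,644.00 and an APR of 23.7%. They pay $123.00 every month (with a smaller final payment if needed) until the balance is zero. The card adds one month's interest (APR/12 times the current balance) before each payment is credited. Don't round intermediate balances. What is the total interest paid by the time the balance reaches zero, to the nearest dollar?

$832

Monthly rate r = 23.7%/12 = 1.975% = 0.01975.
Payoff takes n = ⌈−ln(1 − rB₀/P)/ln(1+r)⌉ = ⌈28.255⌉ = 29 payments; the last is $31.57.
Total paid = 28·$123.00 + $31.57 = $3,475.57.
Total interest = total paid − principal = $3,475.57 − $2,644.00 = $831.57.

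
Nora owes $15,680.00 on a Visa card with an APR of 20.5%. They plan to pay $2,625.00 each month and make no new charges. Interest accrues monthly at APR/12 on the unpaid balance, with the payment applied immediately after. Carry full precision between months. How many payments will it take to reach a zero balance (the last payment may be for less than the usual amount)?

7 months

Monthly rate r = 20.5%/12 = 1.70833% = 0.0170833.
Recurrence: B ← B·(1+r) − $2,625.00.
Month 1: interest $267.87; balance after payment $13,322.87.
Month 2: interest $227.60; balance after payment $10,925.47.
Closed form: n = −ln(1 − rB₀/P)/ln(1+r) = −ln(0.89796)/ln(1.01708) ≈ 6.354, so the balance reaches zero during payment 7.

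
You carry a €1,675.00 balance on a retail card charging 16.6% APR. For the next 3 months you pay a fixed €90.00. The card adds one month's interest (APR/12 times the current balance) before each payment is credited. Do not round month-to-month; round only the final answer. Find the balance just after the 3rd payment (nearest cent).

Monthly rate r = 16.6%/12 = 1.38333% = 0.0138333.
Each month: B ← B·(1+r) − €90.00.
Month 1: interest €23.17; balance after payment €1,608.17.
Month 2: interest €22.25; balance after payment €1,540.42.
Month 3: interest €21.31; balance after payment €1,471.73.

€1,471.73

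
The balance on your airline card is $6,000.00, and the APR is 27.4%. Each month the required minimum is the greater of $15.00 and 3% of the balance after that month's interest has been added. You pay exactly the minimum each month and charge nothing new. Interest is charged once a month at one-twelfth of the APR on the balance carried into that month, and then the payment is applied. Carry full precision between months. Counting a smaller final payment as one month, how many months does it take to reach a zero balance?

Monthly rate r = 27.4%/12 = 2.28333% = 0.0228333.
While 3% of the post-interest balance exceeds $15.00, each month B ← (B·(1+r))·(1 − 0.03), i.e. B shrinks by the factor (1+r)·0.97 = 0.99215.
This holds for months 1–319. Entering month 320 the balance is $485.39; 3% of the post-interest balance is now below $15.00, so the flat $15.00 minimum applies from here.
From month 320 a fixed $15.00 at rate r clears $485.39 in 60 more payments. Total: 319 + 60 = 379 months.

379 months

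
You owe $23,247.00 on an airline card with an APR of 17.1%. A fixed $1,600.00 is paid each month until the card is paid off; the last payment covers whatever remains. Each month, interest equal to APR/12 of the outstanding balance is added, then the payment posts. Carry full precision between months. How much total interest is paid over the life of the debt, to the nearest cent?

$2,988.53

Monthly rate r = 17.1%/12 = 1.425% = 0.01425.
Payoff takes n = ⌈−ln(1 − rB₀/P)/ln(1+r)⌉ = ⌈16.396⌉ = 17 payments; the last is $635.53.
Total paid = 16·$1,600.00 + $635.53 = $26,235.53.
Total interest = total paid − principal = $26,235.53 − $23,247.00 = $2,988.53.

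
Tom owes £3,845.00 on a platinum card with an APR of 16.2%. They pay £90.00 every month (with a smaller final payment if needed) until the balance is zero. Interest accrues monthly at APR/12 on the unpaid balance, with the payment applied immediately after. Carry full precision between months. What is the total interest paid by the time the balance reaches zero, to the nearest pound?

Monthly rate r = 16.2%/12 = 1.35% = 0.0135.
Payoff takes n = ⌈−ln(1 − rB₀/P)/ln(1+r)⌉ = ⌈64.117⌉ = 65 payments; the last is £10.62.
Total paid = 64·£90.00 + £10.62 = £5,770.62.
Total interest = total paid − principal = £5,770.62 − £3,845.00 = £1,925.62.

£1,926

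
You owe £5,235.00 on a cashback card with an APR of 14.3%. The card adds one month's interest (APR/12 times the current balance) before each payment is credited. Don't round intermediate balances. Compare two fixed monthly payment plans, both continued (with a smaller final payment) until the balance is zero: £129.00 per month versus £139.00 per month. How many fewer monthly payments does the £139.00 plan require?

5 fewer payments

Monthly rate r = 14.3%/12 = 1.19167% = 0.0119167.
At £129.00/mo: n = ⌈−ln(1 − rB₀/P)/ln(1+r)⌉ = 56 payments (last £101.64); total interest = total paid − £5,235.00 = £1,961.64.
At £139.00/mo: 51 payments (last £39.52); total interest £1,754.52.
Payments saved = 56 − 51 = 5.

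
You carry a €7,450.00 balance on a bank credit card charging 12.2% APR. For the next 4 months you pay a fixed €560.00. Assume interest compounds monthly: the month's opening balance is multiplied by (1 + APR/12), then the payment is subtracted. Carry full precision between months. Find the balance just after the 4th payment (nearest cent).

€5,483.23

Monthly rate r = 12.2%/12 = 1.01667% = 0.0101667.
Each month: B ← B·(1+r) − €560.00.
Month 1: interest €75.74; balance after payment €6,965.74.
Month 2: interest €70.82; balance after payment €6,476.56.
Month 3: interest €65.85; balance after payment €5,982.41.
Month 4: interest €60.82; balance after payment €5,483.23.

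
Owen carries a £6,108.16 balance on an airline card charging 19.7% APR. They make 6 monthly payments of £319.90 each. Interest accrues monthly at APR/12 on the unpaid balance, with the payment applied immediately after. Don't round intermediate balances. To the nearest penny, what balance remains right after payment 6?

£4,735.13

Monthly rate r = 19.7%/12 = 1.64167% = 0.0164167.
Each month: B ← B·(1+r) − £319.90.
Month 1: interest £100.28; balance after payment £5,888.54.
Month 2: interest £96.67; balance after payment £5,665.31.
Month 3: interest £93.01; balance after payment £5,438.41.
Month 4: interest £89.28; balance after payment £5,207.79.
Month 5: interest £85.49; balance after payment £4,973.39.
Month 6: interest £81.65; balance after payment £4,735.13.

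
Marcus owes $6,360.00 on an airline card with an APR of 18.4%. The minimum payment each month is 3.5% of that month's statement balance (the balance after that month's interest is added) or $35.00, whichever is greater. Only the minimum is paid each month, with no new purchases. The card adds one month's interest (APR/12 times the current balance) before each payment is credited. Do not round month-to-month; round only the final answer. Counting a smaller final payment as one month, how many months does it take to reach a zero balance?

Monthly rate r = 18.4%/12 = 1.53333% = 0.0153333.
While 3.5% of the post-interest balance exceeds $35.00, each month B ← (B·(1+r))·(1 − 0.035), i.e. B shrinks by the factor (1+r)·0.965 = 0.9798.
This holds for months 1–92. Entering month 93 the balance is $972.67; 3.5% of the post-interest balance is now below $35.00, so the flat $35.00 minimum applies from here.
From month 93 a fixed $35.00 at rate r clears $972.67 in 37 more payments. Total: 92 + 37 = 129 months.

129 months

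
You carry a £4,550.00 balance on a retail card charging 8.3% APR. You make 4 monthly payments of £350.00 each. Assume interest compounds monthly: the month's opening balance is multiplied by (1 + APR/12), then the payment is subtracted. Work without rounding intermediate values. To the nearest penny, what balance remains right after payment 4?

£3,262.60

Monthly rate r = 8.3%/12 = 0.691667% = 0.00691667.
Each month: B ← B·(1+r) − £350.00.
Month 1: interest £31.47; balance after payment £4,231.47.
Month 2: interest £29.27; balance after payment £3,910.74.
Month 3: interest £27.05; balance after payment £3,587.79.
Month 4: interest £24.82; balance after payment £3,262.60.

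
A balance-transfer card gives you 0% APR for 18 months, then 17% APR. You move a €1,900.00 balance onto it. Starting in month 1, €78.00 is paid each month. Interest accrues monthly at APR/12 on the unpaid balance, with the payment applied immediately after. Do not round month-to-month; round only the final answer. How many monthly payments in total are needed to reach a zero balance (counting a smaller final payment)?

Promo months 1–18 at r₀ = 0%/12 = 0; months 19+ at r₁ = 17%/12 = 0.0141667.
After month 18 (no interest yet): B = €1,900.00 − 18·€78.00 = €496.00.
Then at r₁ with €78.00/mo: n₂ = −ln(1 − r₁·B/P)/ln(1+r₁) ≈ 6.71 → 7 more payments.

25 months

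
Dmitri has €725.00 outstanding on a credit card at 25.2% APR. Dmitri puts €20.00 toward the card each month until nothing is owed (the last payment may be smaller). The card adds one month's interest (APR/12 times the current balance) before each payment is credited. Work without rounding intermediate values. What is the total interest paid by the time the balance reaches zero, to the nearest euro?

€653

Monthly rate r = 25.2%/12 = 2.1% = 0.021.
Payoff takes n = ⌈−ln(1 − rB₀/P)/ln(1+r)⌉ = ⌈68.920⌉ = 69 payments; the last is €18.42.
Total paid = 68·€20.00 + €18.42 = €1,378.42.
Total interest = total paid − principal = €1,378.42 − €725.00 = €653.42.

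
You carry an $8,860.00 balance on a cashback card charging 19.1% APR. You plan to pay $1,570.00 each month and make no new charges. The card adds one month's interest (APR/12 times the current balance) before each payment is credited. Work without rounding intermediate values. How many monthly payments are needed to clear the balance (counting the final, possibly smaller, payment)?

6 months

Monthly rate r = 19.1%/12 = 1.59167% = 0.0159167.
Recurrence: B ← B·(1+r) − $1,570.00.
Month 1: interest $141.02; balance after payment $7,431.02.
Month 2: interest $118.28; balance after payment $5,979.30.
Month 3: interest $95.17; balance after payment $4,504.47.
Month 4: interest $71.70; balance after payment $3,006.17.
Month 5: interest $47.85; balance after payment $1,484.01.
Month 6: interest $23.62; balance after payment $0.00.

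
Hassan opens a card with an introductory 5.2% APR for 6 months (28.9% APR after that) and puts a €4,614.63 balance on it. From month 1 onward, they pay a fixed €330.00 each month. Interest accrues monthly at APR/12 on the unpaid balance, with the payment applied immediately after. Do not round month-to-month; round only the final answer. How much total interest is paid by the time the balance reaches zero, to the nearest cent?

Promo months 1–6 at r₀ = 5.2%/12 = 0.00433333; months 7+ at r₁ = 28.9%/12 = 0.0240833.
After month 6: iterate B ← B·(1+r₀) − €330.00 for 6 months → €2,734.34.
Then at r₁ with €330.00/mo: n₂ = −ln(1 − r₁·B/P)/ln(1+r₁) ≈ 9.35 → 10 more payments.
Total paid = 15·€330.00 + €117.41 = €5,067.41; interest = €5,067.41 − €4,614.63 = €452.78.

€452.78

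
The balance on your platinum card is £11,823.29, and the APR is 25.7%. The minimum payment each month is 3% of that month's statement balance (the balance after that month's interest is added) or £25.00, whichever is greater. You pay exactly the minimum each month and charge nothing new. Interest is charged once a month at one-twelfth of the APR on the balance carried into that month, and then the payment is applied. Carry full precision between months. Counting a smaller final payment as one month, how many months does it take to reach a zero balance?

Monthly rate r = 25.7%/12 = 2.14167% = 0.0214167.
While 3% of the post-interest balance exceeds £25.00, each month B ← (B·(1+r))·(1 − 0.03), i.e. B shrinks by the factor (1+r)·0.97 = 0.99077.
This holds for months 1–289. Entering month 290 the balance is £811.74; 3% of the post-interest balance is now below £25.00, so the flat £25.00 minimum applies from here.
From month 290 a fixed £25.00 at rate r clears £811.74 in 57 more payments. Total: 289 + 57 = 346 months.

346 months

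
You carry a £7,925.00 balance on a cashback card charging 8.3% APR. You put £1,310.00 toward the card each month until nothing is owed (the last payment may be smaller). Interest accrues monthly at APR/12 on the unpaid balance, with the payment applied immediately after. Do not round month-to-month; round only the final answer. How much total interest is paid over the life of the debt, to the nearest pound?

Monthly rate r = 8.3%/12 = 0.691667% = 0.00691667.
Payoff takes n = ⌈−ln(1 − rB₀/P)/ln(1+r)⌉ = ⌈6.201⌉ = 7 payments; the last is £264.27.
Total paid = 6·£1,310.00 + £264.27 = £8,124.27.
Total interest = total paid − principal = £8,124.27 − £7,925.00 = £199.27.

£199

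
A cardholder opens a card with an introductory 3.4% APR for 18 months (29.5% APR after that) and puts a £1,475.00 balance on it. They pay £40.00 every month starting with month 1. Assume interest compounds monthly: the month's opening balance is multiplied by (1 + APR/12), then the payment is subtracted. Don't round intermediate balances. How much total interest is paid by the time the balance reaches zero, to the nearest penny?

£388.58

Promo months 1–18 at r₀ = 3.4%/12 = 0.00283333; months 19+ at r₁ = 29.5%/12 = 0.0245833.
After month 18: iterate B ← B·(1+r₀) − £40.00 for 18 months → £814.46.
Then at r₁ with £40.00/mo: n₂ = −ln(1 − r₁·B/P)/ln(1+r₁) ≈ 28.59 → 29 more payments.
Total paid = 46·£40.00 + £23.58 = £1,863.58; interest = £1,863.58 − £1,475.00 = £388.58.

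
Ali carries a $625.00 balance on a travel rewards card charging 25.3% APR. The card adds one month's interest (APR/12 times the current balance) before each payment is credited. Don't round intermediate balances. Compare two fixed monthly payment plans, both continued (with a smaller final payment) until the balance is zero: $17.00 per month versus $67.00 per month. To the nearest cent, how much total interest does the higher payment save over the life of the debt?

$512.46

Monthly rate r = 25.3%/12 = 2.10833% = 0.0210833.
At $17.00/mo: n = ⌈−ln(1 − rB₀/P)/ln(1+r)⌉ = 72 payments (last $8.88); total interest = total paid − $625.00 = $590.88.
At $67.00/mo: 11 payments (last $33.42); total interest $78.42.
Interest saved = $590.88 − $78.42 = $512.46.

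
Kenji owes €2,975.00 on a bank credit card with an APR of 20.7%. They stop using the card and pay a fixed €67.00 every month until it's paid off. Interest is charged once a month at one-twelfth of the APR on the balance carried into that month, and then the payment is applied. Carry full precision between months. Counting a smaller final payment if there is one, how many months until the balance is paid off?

85 months

Monthly rate r = 20.7%/12 = 1.725% = 0.01725.
Recurrence: B ← B·(1+r) − €67.00.
Month 1: interest €51.32; balance after payment €2,959.32.
Month 2: interest €51.05; balance after payment €2,943.37.
Closed form: n = −ln(1 − rB₀/P)/ln(1+r) = −ln(0.23405)/ln(1.01725) ≈ 84.911, so the balance reaches zero during payment 85.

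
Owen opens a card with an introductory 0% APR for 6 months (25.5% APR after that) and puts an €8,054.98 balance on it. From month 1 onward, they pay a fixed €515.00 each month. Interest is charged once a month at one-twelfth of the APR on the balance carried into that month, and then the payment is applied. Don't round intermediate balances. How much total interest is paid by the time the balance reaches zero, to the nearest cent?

€650.12

Promo months 1–6 at r₀ = 0%/12 = 0; months 7+ at r₁ = 25.5%/12 = 0.02125.
After month 6 (no interest yet): B = €8,054.98 − 6·€515.00 = €4,964.98.
Then at r₁ with €515.00/mo: n₂ = −ln(1 − r₁·B/P)/ln(1+r₁) ≈ 10.90 → 11 more payments.
Total paid = 16·€515.00 + €465.10 = €8,705.10; interest = €8,705.10 − €8,054.98 = €650.12.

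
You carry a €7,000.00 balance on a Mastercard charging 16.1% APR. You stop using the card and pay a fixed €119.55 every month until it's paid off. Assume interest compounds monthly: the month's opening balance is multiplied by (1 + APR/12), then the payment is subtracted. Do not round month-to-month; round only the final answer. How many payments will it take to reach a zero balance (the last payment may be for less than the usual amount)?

116 months

Monthly rate r = 16.1%/12 = 1.34167% = 0.0134167.
Recurrence: B ← B·(1+r) − €119.55.
Month 1: interest €93.92; balance after payment €6,974.37.
Month 2: interest €93.57; balance after payment €6,948.39.
Closed form: n = −ln(1 − rB₀/P)/ln(1+r) = −ln(0.21442)/ln(1.01342) ≈ 115.539, so the balance reaches zero during payment 116.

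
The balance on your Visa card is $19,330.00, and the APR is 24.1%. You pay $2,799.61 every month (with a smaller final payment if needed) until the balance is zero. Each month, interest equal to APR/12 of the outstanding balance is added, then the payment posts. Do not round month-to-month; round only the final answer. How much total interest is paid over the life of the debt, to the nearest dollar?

Monthly rate r = 24.1%/12 = 2.00833% = 0.0200833.
Payoff takes n = ⌈−ln(1 − rB₀/P)/ln(1+r)⌉ = ⌈7.507⌉ = 8 payments; the last is $1,426.55.
Total paid = 7·$2,799.61 + $1,426.55 = $21,023.82.
Total interest = total paid − principal = $21,023.82 − $19,330.00 = $1,693.82.

$1,694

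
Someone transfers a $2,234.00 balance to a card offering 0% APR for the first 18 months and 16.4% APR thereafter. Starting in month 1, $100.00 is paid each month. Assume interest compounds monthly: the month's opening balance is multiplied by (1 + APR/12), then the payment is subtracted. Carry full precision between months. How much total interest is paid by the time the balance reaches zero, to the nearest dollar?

$17

Promo months 1–18 at r₀ = 0%/12 = 0; months 19+ at r₁ = 16.4%/12 = 0.0136667.
After month 18 (no interest yet): B = $2,234.00 − 18·$100.00 = $434.00.
Then at r₁ with $100.00/mo: n₂ = −ln(1 − r₁·B/P)/ln(1+r₁) ≈ 4.50 → 5 more payments.
Total paid = 22·$100.00 + $50.62 = $2,250.62; interest = $2,250.62 − $2,234.00 = $16.62.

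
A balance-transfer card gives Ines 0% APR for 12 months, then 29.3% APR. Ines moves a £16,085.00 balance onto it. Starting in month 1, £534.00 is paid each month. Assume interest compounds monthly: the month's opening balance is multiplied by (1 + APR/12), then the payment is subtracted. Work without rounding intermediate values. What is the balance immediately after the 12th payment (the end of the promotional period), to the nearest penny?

£9,677.00

Promo months 1–12 at r₀ = 0%/12 = 0; months 13+ at r₁ = 29.3%/12 = 0.0244167.
After month 12 (no interest yet): B = £16,085.00 − 12·£534.00 = £9,677.00.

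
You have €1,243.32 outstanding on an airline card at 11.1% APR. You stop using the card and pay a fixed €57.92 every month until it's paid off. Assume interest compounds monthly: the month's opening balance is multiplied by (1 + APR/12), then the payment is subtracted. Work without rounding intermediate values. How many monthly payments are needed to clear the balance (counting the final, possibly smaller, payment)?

Monthly rate r = 11.1%/12 = 0.925% = 0.00925.
Recurrence: B ← B·(1+r) − €57.92.
Month 1: interest €11.50; balance after payment €1,196.90.
Month 2: interest €11.07; balance after payment €1,150.05.
Closed form: n = −ln(1 − rB₀/P)/ln(1+r) = −ln(0.80144)/ln(1.00925) ≈ 24.040, so the balance reaches zero during payment 25.

25 payments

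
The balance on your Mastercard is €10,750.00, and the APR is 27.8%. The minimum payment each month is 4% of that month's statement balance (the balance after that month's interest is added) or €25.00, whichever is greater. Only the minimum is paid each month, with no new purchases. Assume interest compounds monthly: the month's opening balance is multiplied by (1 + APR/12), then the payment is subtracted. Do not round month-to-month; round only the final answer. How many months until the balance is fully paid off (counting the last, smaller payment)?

197 months

Monthly rate r = 27.8%/12 = 2.31667% = 0.0231667.
While 4% of the post-interest balance exceeds €25.00, each month B ← (B·(1+r))·(1 − 0.04), i.e. B shrinks by the factor (1+r)·0.96 = 0.98224.
This holds for months 1–161. Entering month 162 the balance is €600.41; 4% of the post-interest balance is now below €25.00, so the flat €25.00 minimum applies from here.
From month 162 a fixed €25.00 at rate r clears €600.41 in 36 more payments. Total: 161 + 36 = 197 months.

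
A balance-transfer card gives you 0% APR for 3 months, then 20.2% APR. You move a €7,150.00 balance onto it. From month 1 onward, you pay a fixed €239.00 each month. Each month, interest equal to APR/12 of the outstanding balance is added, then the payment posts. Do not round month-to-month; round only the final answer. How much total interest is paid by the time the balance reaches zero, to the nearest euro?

Promo months 1–3 at r₀ = 0%/12 = 0; months 4+ at r₁ = 20.2%/12 = 0.0168333.
After month 3 (no interest yet): B = €7,150.00 − 3·€239.00 = €6,433.00.
Then at r₁ with €239.00/mo: n₂ = −ln(1 − r₁·B/P)/ln(1+r₁) ≈ 36.15 → 37 more payments.
Total paid = 39·€239.00 + €36.30 = €9,357.30; interest = €9,357.30 − €7,150.00 = €2,207.30.

€2,207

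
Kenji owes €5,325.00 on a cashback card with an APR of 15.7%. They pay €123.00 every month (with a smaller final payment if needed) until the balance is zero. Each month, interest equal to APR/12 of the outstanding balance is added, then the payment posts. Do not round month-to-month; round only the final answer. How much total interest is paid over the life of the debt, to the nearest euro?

€2,583

Monthly rate r = 15.7%/12 = 1.30833% = 0.0130833.
Payoff takes n = ⌈−ln(1 − rB₀/P)/ln(1+r)⌉ = ⌈64.289⌉ = 65 payments; the last is €35.73.
Total paid = 64·€123.00 + €35.73 = €7,907.73.
Total interest = total paid − principal = €7,907.73 − €5,325.00 = €2,582.73.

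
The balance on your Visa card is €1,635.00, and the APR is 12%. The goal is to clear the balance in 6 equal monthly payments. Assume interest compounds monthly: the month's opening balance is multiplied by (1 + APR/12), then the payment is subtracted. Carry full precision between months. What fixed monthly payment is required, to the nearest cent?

Monthly rate r = 12%/12 = 1% = 0.01.
Level-payment amortization: P = B₀·r / (1 − (1+r)^(−n)) = 1635.00·0.01 / (1 − 1.01^(−6)).
Denominator 1 − (1+r)^(−6) = 0.0579547647.
P = 16.35 / 0.0579547647 ≈ 282.12.

€282.12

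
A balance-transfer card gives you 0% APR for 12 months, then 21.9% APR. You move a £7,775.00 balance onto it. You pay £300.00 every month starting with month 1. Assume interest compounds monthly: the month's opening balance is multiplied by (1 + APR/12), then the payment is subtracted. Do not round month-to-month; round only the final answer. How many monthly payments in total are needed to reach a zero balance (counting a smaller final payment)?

Promo months 1–12 at r₀ = 0%/12 = 0; months 13+ at r₁ = 21.9%/12 = 0.01825.
After month 12 (no interest yet): B = £7,775.00 − 12·£300.00 = £4,175.00.
Then at r₁ with £300.00/mo: n₂ = −ln(1 − r₁·B/P)/ln(1+r₁) ≈ 16.20 → 17 more payments.

29 payments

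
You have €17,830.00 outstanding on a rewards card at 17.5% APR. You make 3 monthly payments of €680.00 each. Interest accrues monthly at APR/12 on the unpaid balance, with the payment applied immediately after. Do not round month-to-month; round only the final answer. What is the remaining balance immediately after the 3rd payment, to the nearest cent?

Monthly rate r = 17.5%/12 = 1.45833% = 0.0145833.
Each month: B ← B·(1+r) − €680.00.
Month 1: interest €260.02; balance after payment €17,410.02.
Month 2: interest €253.90; balance after payment €16,983.92.
Month 3: interest €247.68; balance after payment €16,551.60.

€16,551.60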